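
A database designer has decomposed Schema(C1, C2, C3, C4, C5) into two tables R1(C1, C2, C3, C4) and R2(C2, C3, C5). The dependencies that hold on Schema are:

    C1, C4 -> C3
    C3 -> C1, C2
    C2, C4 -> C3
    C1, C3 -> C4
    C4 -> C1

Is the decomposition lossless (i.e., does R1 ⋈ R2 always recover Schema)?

Yes

Common attributes: R1 ∩ R2 = {C2, C3}.
Closure of {C2, C3}: C3 → C1, C2 applies, adding C1; C1, C3 → C4 applies, adding C4. So (C2, C3)⁺ = {C1, C2, C3, C4}.
This closure contains every attribute of R1, so R1 ∩ R2 → R1. The join is lossless.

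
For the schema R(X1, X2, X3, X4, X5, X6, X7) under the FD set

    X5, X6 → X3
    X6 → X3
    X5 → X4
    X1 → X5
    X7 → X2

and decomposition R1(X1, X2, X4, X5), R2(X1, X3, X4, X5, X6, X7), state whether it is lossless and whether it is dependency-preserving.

Lossless test: (X1, X4, X5)⁺ = {X1, X4, X5}, which is a superkey of neither fragment — lossy.
Dependency preservation: the restricted closure of {X7} across the fragments never reaches {X2}, so X7 → X2 cannot be enforced without a join — not preserved.

lossy and not dependency-preserving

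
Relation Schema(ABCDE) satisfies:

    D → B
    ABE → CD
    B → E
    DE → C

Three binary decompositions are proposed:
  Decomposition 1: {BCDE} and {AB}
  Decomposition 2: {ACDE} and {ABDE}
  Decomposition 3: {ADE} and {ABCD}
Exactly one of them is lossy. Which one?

Decomposition 1

Decomposition 1: common = {B}, closure = {BE} → lossy.
Decomposition 2: common = {ADE}, closure = {ABCDE} → lossless.
Decomposition 3: common = {AD}, closure = {ABCDE} → lossless.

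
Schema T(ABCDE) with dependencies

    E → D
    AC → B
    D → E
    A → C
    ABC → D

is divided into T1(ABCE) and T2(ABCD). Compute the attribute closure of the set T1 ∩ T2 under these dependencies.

T1 ∩ T2 = {ABC}.
ABC → D applies, adding D
D → E applies, adding E
Closure: {ABCDE}.

ABCDE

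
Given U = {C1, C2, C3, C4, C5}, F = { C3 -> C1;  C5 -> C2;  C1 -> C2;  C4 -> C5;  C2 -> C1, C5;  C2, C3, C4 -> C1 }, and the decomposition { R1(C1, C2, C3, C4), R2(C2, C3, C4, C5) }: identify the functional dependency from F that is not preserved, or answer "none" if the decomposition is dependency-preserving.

C3 → C1 lies within R1.
C5 → C2 lies within R2.
C1 → C2 lies within R1.
C4 → C5 lies within R2.
C2 → C1, C5: restricted closure across fragments reaches C1, C5.
C2, C3, C4 → C1 lies within R1.
Every dependency is enforceable on the fragments, so the decomposition is dependency-preserving.

none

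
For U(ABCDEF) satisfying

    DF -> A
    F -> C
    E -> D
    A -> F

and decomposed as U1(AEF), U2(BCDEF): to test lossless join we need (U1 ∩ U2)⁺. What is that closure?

ACDEF

U1 ∩ U2 = {EF}.
F → C applies, adding C
E → D applies, adding D
DF → A applies, adding A
Closure: {ACDEF}.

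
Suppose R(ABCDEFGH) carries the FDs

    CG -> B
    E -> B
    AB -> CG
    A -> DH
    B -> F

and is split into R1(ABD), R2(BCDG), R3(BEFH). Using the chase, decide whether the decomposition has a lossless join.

Chase test. Columns are ABCDEFGH; row i has aⱼ where attribute j ∈ Ri, else bᵢⱼ.
Initial tableau (one row per fragment):
  row 1: a1 a2 b13 a4 b15 b16 b17 b18
  row 2: b21 a2 a3 a4 b25 b26 a7 b28
  row 3: b31 a2 b33 b34 a5 a6 b37 a8
Rows 1 and 2 agree on B; apply B→F and equate their F entries.
Rows 1 and 3 agree on B; apply B→F and equate their F entries.
No row becomes fully distinguished — the join is lossy.

No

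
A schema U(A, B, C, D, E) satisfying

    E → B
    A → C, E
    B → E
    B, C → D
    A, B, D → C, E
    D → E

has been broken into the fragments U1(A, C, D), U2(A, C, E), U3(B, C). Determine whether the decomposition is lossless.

Chase test. Columns are A, B, C, D, E; row i has aⱼ where attribute j ∈ Ui, else bᵢⱼ.
Initial tableau (one row per fragment):
  row 1: a1 b12 a3 a4 b15
  row 2: a1 b22 a3 b24 a5
  row 3: b31 a2 a3 b34 b35
Rows 1 and 2 agree on A; apply A→C, E and equate their C, E entries.
Rows 1 and 2 agree on E; apply E→B and equate their B entries.
Rows 1 and 2 agree on B, C; apply B, C→D and equate their D entries.
No row becomes fully distinguished — the join is lossy.

No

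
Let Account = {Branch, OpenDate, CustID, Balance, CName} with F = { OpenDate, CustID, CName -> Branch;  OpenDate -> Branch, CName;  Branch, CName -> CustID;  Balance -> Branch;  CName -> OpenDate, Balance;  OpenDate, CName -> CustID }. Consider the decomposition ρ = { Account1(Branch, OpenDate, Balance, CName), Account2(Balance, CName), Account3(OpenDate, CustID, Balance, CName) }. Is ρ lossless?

Yes

Chase test. Columns are Branch, OpenDate, CustID, Balance, CName; row i has aⱼ where attribute j ∈ Accounti, else bᵢⱼ.
Initial tableau (one row per fragment):
  row 1: a1 a2 b13 a4 a5
  row 2: b21 b22 b23 a4 a5
  row 3: b31 a2 a3 a4 a5
Rows 1 and 3 agree on OpenDate; apply OpenDate→Branch, CName and equate their Branch, CName entries.
Rows 1 and 3 agree on Branch, CName; apply Branch, CName→CustID and equate their CustID entries.
Rows 1 and 2 agree on Balance; apply Balance→Branch and equate their Branch entries.
Rows 1 and 2 agree on CName; apply CName→OpenDate, Balance and equate their OpenDate, Balance entries.
Rows 1 and 2 agree on OpenDate, CName; apply OpenDate, CName→CustID and equate their CustID entries.
Row 1 is now all distinguished symbols — the join is lossless.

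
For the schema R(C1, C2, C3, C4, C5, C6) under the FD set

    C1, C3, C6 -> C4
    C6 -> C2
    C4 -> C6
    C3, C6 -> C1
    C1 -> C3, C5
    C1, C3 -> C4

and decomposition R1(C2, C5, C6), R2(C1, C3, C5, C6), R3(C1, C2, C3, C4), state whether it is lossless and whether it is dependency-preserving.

lossless but not dependency-preserving

Lossless test (chase): Rows 1 and 2 agree on C6; apply C6→C2 and equate their C2 entries. Rows 2 and 3 agree on C1; apply C1→C3, C5 and equate their C3, C5 entries. Rows 2 and 3 agree on C1, C3; apply C1, C3→C4 and equate their C4 entries. Rows 2 and 3 agree on C4; apply C4→C6 and equate their C6 entries. Row 2 is now all distinguished symbols — the join is lossless.
Dependency preservation: the restricted closure of {C4} across the fragments never reaches {C6}, so C4 → C6 cannot be enforced without a join — not preserved.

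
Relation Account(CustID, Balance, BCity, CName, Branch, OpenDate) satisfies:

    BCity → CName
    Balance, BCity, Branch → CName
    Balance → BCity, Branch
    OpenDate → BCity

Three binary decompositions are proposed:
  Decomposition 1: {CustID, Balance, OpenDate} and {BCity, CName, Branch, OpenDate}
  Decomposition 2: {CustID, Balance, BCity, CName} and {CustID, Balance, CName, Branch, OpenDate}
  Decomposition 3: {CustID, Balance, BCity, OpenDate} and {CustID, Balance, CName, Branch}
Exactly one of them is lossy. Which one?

Decomposition 1

Decomposition 1: common = {OpenDate}, closure = {BCity, CName, OpenDate} → lossy.
Decomposition 2: common = {CustID, Balance, CName}, closure = {CustID, Balance, BCity, CName, Branch} → lossless.
Decomposition 3: common = {CustID, Balance}, closure = {CustID, Balance, BCity, CName, Branch} → lossless.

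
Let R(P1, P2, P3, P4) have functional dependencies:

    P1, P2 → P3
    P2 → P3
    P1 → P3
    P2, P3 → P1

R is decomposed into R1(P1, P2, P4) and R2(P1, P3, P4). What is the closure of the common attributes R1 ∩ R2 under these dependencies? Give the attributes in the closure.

R1 ∩ R2 = {P1, P4}.
P1 → P3 applies, adding P3
Closure: {P1, P3, P4}.

P1, P3, P4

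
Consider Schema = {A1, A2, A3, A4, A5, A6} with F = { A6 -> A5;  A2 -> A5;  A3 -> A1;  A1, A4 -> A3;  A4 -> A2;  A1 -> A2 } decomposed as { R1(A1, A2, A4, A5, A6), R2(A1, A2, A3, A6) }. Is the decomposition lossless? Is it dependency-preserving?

lossy and not dependency-preserving

Lossless test: (A1, A2, A6)⁺ = {A1, A2, A5, A6}, which is a superkey of neither fragment — lossy.
Dependency preservation: the restricted closure of {A1, A4} across the fragments never reaches {A3}, so A1, A4 → A3 cannot be enforced without a join — not preserved.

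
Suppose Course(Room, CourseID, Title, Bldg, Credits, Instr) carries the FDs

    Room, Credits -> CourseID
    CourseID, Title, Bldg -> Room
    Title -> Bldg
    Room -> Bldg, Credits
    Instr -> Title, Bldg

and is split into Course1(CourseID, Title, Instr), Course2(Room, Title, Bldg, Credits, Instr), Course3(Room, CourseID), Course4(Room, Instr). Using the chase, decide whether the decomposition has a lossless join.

Yes

Chase test. Columns are Room, CourseID, Title, Bldg, Credits, Instr; row i has aⱼ where attribute j ∈ Coursei, else bᵢⱼ.
Initial tableau (one row per fragment):
  row 1: b11 a2 a3 b14 b15 a6
  row 2: a1 b22 a3 a4 a5 a6
  row 3: a1 a2 b33 b34 b35 b36
  row 4: a1 b42 b43 b44 b45 a6
Rows 1 and 2 agree on Title; apply Title→Bldg and equate their Bldg entries.
Rows 2 and 3 agree on Room; apply Room→Bldg, Credits and equate their Bldg, Credits entries.
Rows 2 and 4 agree on Room; apply Room→Bldg, Credits and equate their Bldg, Credits entries.
Rows 1 and 4 agree on Instr; apply Instr→Title, Bldg and equate their Title, Bldg entries.
Rows 2 and 3 agree on Room, Credits; apply Room, Credits→CourseID and equate their CourseID entries.
Rows 2 and 4 agree on Room, Credits; apply Room, Credits→CourseID and equate their CourseID entries.
Rows 1 and 2 agree on CourseID, Title, Bldg; apply CourseID, Title, Bldg→Room and equate their Room entries.
Rows 1 and 2 agree on Room; apply Room→Bldg, Credits and equate their Bldg, Credits entries.
Row 1 is now all distinguished symbols — the join is lossless.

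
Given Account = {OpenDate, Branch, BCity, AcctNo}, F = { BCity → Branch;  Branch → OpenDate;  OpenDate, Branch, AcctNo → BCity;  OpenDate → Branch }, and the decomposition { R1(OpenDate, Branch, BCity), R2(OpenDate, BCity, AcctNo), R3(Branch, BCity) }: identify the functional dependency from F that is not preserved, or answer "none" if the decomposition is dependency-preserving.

BCity → Branch lies within R1.
Branch → OpenDate lies within R1.
OpenDate, Branch, AcctNo → BCity: restricted closure across fragments reaches BCity.
OpenDate → Branch lies within R1.
Every dependency is enforceable on the fragments, so the decomposition is dependency-preserving.

none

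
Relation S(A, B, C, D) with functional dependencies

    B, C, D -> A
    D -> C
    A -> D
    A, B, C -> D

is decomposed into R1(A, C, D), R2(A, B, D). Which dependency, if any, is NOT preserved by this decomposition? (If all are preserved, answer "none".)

none

B, C, D → A: restricted closure across fragments reaches A.
D → C lies within R1.
A → D lies within R1.
A, B, C → D: restricted closure across fragments reaches D.
Every dependency is enforceable on the fragments, so the decomposition is dependency-preserving.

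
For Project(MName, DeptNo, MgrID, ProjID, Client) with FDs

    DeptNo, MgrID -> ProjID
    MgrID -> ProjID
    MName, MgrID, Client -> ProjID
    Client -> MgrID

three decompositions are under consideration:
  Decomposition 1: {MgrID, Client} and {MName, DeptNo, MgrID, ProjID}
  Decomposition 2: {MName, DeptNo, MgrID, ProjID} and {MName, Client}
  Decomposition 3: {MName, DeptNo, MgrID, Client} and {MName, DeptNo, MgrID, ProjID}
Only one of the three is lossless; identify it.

Decomposition 1: common = {MgrID}, closure = {MgrID, ProjID} → lossy.
Decomposition 2: common = {MName}, closure = {MName} → lossy.
Decomposition 3: common = {MName, DeptNo, MgrID}, closure = {MName, DeptNo, MgrID, ProjID} → lossless.

Decomposition 3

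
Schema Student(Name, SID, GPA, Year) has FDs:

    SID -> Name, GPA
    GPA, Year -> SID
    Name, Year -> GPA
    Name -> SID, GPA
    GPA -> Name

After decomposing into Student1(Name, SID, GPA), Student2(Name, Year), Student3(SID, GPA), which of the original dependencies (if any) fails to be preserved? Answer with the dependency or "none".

none

SID → Name, GPA lies within Student1.
GPA, Year → SID: restricted closure across fragments reaches SID.
Name, Year → GPA: restricted closure across fragments reaches GPA.
Name → SID, GPA lies within Student1.
GPA → Name lies within Student1.
Every dependency is enforceable on the fragments, so the decomposition is dependency-preserving.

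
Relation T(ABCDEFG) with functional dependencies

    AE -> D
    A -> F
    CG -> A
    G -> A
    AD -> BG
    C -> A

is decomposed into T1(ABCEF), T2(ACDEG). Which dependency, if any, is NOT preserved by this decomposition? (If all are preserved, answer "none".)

AD -> BG

Check AD → BG: no single fragment contains all of {ABDG}, and the restricted closure of {AD} across the fragments never reaches {BG}.
AE → D is preserved.
A → F is preserved.
CG → A is preserved.
G → A is preserved.
C → A is preserved.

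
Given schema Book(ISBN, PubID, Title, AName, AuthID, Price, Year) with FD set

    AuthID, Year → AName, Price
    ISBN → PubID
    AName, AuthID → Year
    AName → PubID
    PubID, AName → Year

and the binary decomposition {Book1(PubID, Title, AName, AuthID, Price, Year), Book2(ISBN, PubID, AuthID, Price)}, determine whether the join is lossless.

Common attributes: Book1 ∩ Book2 = {PubID, AuthID, Price}.
No dependency enlarges {PubID, AuthID, Price}, so (PubID, AuthID, Price)⁺ = {PubID, AuthID, Price}.
The closure contains neither all of Book1 = {PubID, Title, AName, AuthID, Price, Year} nor all of Book2 = {ISBN, PubID, AuthID, Price}, so the common attributes are not a superkey of either fragment. The join is lossy.

No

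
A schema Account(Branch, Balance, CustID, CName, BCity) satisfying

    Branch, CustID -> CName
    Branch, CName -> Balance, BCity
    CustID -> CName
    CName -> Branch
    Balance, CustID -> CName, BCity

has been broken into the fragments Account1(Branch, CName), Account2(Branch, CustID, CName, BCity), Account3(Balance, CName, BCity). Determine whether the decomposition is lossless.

Chase test. Columns are Branch, Balance, CustID, CName, BCity; row i has aⱼ where attribute j ∈ Accounti, else bᵢⱼ.
Initial tableau (one row per fragment):
  row 1: a1 b12 b13 a4 b15
  row 2: a1 b22 a3 a4 a5
  row 3: b31 a2 b33 a4 a5
Rows 1 and 2 agree on Branch, CName; apply Branch, CName→Balance, BCity and equate their Balance, BCity entries.
Rows 1 and 3 agree on CName; apply CName→Branch and equate their Branch entries.
Rows 1 and 3 agree on Branch, CName; apply Branch, CName→Balance, BCity and equate their Balance, BCity entries.
Row 2 is now all distinguished symbols — the join is lossless.

Yes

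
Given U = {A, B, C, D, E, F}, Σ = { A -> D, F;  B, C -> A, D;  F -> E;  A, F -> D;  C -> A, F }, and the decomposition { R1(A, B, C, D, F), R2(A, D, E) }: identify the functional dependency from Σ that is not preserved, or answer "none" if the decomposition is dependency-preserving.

Check F → E: no single fragment contains all of {E, F}, and the restricted closure of {F} across the fragments never reaches {E}.
A → D, F is preserved.
B, C → A, D is preserved.
A, F → D is preserved.
C → A, F is preserved.

F -> E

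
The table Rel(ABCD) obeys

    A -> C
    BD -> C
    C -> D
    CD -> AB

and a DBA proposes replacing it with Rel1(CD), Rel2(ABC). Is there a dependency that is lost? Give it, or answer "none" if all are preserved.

Check BD → C: no single fragment contains all of {BCD}, and the restricted closure of {BD} across the fragments never reaches {C}.
A → C is preserved.
C → D is preserved.
CD → AB is preserved.

BD -> C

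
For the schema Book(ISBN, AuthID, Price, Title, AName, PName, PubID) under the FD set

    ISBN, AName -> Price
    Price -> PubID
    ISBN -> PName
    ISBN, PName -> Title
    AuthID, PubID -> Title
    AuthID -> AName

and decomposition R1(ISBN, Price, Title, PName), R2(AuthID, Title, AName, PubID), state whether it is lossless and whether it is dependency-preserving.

lossy and not dependency-preserving

Lossless test: (Title)⁺ = {Title}, which is a superkey of neither fragment — lossy.
Dependency preservation: the restricted closure of {ISBN, AName} across the fragments never reaches {Price}, so ISBN, AName → Price cannot be enforced without a join — not preserved.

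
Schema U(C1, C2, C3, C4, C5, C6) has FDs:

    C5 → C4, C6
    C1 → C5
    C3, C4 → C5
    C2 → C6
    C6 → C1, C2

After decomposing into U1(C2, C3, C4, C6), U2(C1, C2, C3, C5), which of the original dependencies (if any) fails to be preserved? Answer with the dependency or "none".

C5 → C4, C6: restricted closure across fragments reaches C4, C6.
C1 → C5 lies within U2.
C3, C4 → C5: restricted closure across fragments reaches C5.
C2 → C6 lies within U1.
C6 → C1, C2: restricted closure across fragments reaches C1, C2.
Every dependency is enforceable on the fragments, so the decomposition is dependency-preserving.

none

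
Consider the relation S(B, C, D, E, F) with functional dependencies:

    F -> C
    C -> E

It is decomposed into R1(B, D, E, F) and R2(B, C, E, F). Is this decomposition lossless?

Yes

Common attributes: R1 ∩ R2 = {B, E, F}.
Closure of {B, E, F}: F → C applies, adding C. So (B, E, F)⁺ = {B, C, E, F}.
This closure contains every attribute of R2, so R1 ∩ R2 → R2. The join is lossless.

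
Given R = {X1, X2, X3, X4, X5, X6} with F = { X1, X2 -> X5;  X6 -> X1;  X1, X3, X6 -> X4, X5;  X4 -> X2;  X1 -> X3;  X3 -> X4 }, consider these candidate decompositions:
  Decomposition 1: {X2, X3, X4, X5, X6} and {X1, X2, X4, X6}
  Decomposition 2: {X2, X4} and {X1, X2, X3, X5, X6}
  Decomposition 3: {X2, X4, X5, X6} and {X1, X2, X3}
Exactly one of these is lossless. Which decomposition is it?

Decomposition 1: common = {X2, X4, X6}, closure = {X1, X2, X3, X4, X5, X6} → lossless.
Decomposition 2: common = {X2}, closure = {X2} → lossy.
Decomposition 3: common = {X2}, closure = {X2} → lossy.

Decomposition 1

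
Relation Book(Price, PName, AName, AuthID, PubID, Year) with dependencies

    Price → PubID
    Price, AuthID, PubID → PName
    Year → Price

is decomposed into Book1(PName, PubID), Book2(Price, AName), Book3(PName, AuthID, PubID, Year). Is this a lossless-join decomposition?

No

Chase test. Columns are Price, PName, AName, AuthID, PubID, Year; row i has aⱼ where attribute j ∈ Booki, else bᵢⱼ.
Initial tableau (one row per fragment):
  row 1: b11 a2 b13 b14 a5 b16
  row 2: a1 b22 a3 b24 b25 b26
  row 3: b31 a2 b33 a4 a5 a6
No row becomes fully distinguished — the join is lossy.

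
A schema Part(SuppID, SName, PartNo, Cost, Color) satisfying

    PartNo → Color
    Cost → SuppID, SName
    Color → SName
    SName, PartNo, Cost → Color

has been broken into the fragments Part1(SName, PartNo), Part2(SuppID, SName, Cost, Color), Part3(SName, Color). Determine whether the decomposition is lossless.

Chase test. Columns are SuppID, SName, PartNo, Cost, Color; row i has aⱼ where attribute j ∈ Parti, else bᵢⱼ.
Initial tableau (one row per fragment):
  row 1: b11 a2 a3 b14 b15
  row 2: a1 a2 b23 a4 a5
  row 3: b31 a2 b33 b34 a5
No row becomes fully distinguished — the join is lossy.

No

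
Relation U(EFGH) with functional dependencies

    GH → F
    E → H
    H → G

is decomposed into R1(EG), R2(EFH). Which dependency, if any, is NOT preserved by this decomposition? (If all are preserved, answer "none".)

H → G

Check H → G: no single fragment contains all of {GH}, and the restricted closure of {H} across the fragments never reaches {G}.
GH → F is preserved.
E → H is preserved.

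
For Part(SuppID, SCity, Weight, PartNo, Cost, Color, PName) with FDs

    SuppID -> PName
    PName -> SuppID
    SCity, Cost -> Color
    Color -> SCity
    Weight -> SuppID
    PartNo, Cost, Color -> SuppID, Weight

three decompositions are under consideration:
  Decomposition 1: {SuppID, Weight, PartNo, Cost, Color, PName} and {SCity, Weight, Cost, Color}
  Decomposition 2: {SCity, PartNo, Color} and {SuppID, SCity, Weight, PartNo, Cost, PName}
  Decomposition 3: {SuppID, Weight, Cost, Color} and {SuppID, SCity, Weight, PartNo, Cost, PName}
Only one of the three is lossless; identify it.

Decomposition 1: common = {Weight, Cost, Color}, closure = {SuppID, SCity, Weight, Cost, Color, PName} → lossless.
Decomposition 2: common = {SCity, PartNo}, closure = {SCity, PartNo} → lossy.
Decomposition 3: common = {SuppID, Weight, Cost}, closure = {SuppID, Weight, Cost, PName} → lossy.

Decomposition 1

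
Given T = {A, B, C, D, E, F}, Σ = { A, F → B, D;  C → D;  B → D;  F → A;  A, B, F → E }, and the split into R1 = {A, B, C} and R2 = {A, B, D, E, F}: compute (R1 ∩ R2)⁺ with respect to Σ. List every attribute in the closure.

R1 ∩ R2 = {A, B}.
B → D applies, adding D
Closure: {A, B, D}.

A, B, D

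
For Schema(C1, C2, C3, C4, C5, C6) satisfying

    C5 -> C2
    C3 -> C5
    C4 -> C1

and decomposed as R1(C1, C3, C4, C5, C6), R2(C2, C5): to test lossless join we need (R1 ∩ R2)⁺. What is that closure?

R1 ∩ R2 = {C5}.
C5 → C2 applies, adding C2
Closure: {C2, C5}.

C2, C5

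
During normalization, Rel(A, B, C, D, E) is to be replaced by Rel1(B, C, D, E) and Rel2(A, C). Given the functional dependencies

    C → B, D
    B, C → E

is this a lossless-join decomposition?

Common attributes: Rel1 ∩ Rel2 = {C}.
Closure of {C}: C → B, D applies, adding B, D; B, C → E applies, adding E. So (C)⁺ = {B, C, D, E}.
This closure contains every attribute of Rel1, so Rel1 ∩ Rel2 → Rel1. The join is lossless.

Yes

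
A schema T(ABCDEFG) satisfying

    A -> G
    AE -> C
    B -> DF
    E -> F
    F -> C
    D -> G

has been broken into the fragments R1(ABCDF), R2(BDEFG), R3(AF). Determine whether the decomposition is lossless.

Chase test. Columns are ABCDEFG; row i has aⱼ where attribute j ∈ Ri, else bᵢⱼ.
Initial tableau (one row per fragment):
  row 1: a1 a2 a3 a4 b15 a6 b17
  row 2: b21 a2 b23 a4 a5 a6 a7
  row 3: a1 b32 b33 b34 b35 a6 b37
Rows 1 and 3 agree on A; apply A→G and equate their G entries.
Rows 1 and 2 agree on F; apply F→C and equate their C entries.
Rows 1 and 3 agree on F; apply F→C and equate their C entries.
Rows 1 and 2 agree on D; apply D→G and equate their G entries.
No row becomes fully distinguished — the join is lossy.

No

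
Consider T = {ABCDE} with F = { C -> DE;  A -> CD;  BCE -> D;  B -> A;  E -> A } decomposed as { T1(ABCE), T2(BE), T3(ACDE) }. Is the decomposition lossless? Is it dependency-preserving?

Lossless test (chase): Rows 1 and 3 agree on C; apply C→DE and equate their DE entries. Rows 1 and 2 agree on B; apply B→A and equate their A entries. Rows 1 and 2 agree on A; apply A→CD and equate their CD entries. Row 1 is now all distinguished symbols — the join is lossless.
Dependency preservation: BCE → D is not contained in any single fragment, but the restricted closure of its left-hand side across the fragments still reaches the right-hand side; the remaining FDs each lie inside some fragment. All dependencies are preserved.

lossless and dependency-preserving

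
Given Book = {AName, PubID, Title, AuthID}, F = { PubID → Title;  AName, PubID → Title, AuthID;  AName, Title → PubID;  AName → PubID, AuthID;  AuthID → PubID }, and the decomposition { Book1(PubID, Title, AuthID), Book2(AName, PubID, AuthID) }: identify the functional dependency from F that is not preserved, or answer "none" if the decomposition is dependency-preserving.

PubID → Title lies within Book1.
AName, PubID → Title, AuthID: restricted closure across fragments reaches Title, AuthID.
AName, Title → PubID: restricted closure across fragments reaches PubID.
AName → PubID, AuthID lies within Book2.
AuthID → PubID lies within Book1.
Every dependency is enforceable on the fragments, so the decomposition is dependency-preserving.

none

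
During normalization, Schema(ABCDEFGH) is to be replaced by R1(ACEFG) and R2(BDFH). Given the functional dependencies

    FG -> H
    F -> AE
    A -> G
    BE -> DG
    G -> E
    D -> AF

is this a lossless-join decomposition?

Common attributes: R1 ∩ R2 = {F}.
Closure of {F}: F → AE applies, adding AE; A → G applies, adding G; FG → H applies, adding H. So (F)⁺ = {AEFGH}.
The closure contains neither all of R1 = {ACEFG} nor all of R2 = {BDFH}, so the common attributes are not a superkey of either fragment. The join is lossy.

No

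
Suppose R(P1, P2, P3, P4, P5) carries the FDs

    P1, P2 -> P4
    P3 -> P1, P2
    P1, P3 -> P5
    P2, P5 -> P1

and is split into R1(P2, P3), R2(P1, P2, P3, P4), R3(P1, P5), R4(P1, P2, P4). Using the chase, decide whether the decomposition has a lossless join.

Chase test. Columns are P1, P2, P3, P4, P5; row i has aⱼ where attribute j ∈ Ri, else bᵢⱼ.
Initial tableau (one row per fragment):
  row 1: b11 a2 a3 b14 b15
  row 2: a1 a2 a3 a4 b25
  row 3: a1 b32 b33 b34 a5
  row 4: a1 a2 b43 a4 b45
Rows 1 and 2 agree on P3; apply P3→P1, P2 and equate their P1, P2 entries.
Rows 1 and 2 agree on P1, P3; apply P1, P3→P5 and equate their P5 entries.
Rows 1 and 2 agree on P1, P2; apply P1, P2→P4 and equate their P4 entries.
No row becomes fully distinguished — the join is lossy.

No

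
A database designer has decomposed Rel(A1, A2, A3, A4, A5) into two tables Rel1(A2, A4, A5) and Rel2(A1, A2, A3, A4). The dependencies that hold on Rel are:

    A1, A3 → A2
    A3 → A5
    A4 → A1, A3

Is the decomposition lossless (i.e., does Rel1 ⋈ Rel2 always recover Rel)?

Yes

Common attributes: Rel1 ∩ Rel2 = {A2, A4}.
Closure of {A2, A4}: A4 → A1, A3 applies, adding A1, A3; A3 → A5 applies, adding A5. So (A2, A4)⁺ = {A1, A2, A3, A4, A5}.
This closure contains every attribute of Rel1, so Rel1 ∩ Rel2 → Rel1. The join is lossless.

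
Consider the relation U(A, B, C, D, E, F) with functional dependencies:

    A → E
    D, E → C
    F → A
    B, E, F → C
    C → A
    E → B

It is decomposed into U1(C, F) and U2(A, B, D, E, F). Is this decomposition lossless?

Yes

Common attributes: U1 ∩ U2 = {F}.
Closure of {F}: F → A applies, adding A; A → E applies, adding E; E → B applies, adding B; B, E, F → C applies, adding C. So (F)⁺ = {A, B, C, E, F}.
This closure contains every attribute of U1, so U1 ∩ U2 → U1. The join is lossless.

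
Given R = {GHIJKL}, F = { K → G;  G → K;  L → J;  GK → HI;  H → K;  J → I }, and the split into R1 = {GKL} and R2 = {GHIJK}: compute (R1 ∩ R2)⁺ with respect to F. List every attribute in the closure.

GHIK

R1 ∩ R2 = {GK}.
GK → HI applies, adding HI
Closure: {GHIK}.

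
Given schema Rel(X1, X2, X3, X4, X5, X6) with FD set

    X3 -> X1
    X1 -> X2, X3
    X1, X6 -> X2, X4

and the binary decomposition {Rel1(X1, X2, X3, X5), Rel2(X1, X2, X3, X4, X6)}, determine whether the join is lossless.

No

Common attributes: Rel1 ∩ Rel2 = {X1, X2, X3}.
No dependency enlarges {X1, X2, X3}, so (X1, X2, X3)⁺ = {X1, X2, X3}.
The closure contains neither all of Rel1 = {X1, X2, X3, X5} nor all of Rel2 = {X1, X2, X3, X4, X6}, so the common attributes are not a superkey of either fragment. The join is lossy.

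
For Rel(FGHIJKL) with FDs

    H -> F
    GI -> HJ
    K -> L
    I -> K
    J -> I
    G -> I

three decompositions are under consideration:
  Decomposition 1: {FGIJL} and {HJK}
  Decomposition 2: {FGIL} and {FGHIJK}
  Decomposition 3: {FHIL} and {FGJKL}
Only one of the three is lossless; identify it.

Decomposition 2

Decomposition 1: common = {J}, closure = {IJKL} → lossy.
Decomposition 2: common = {FGI}, closure = {FGHIJKL} → lossless.
Decomposition 3: common = {FL}, closure = {FL} → lossy.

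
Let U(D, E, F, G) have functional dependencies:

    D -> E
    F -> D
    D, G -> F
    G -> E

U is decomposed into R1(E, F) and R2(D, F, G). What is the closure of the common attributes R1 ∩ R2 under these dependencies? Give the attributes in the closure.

R1 ∩ R2 = {F}.
F → D applies, adding D
D → E applies, adding E
Closure: {D, E, F}.

D, E, F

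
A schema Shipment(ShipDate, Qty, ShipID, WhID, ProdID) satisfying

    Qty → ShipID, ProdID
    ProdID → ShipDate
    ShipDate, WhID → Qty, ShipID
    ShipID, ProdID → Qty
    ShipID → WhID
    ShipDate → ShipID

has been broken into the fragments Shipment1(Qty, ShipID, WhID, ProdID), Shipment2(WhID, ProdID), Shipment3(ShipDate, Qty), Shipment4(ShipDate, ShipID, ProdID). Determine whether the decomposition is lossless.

Yes

Chase test. Columns are ShipDate, Qty, ShipID, WhID, ProdID; row i has aⱼ where attribute j ∈ Shipmenti, else bᵢⱼ.
Initial tableau (one row per fragment):
  row 1: b11 a2 a3 a4 a5
  row 2: b21 b22 b23 a4 a5
  row 3: a1 a2 b33 b34 b35
  row 4: a1 b42 a3 b44 a5
Rows 1 and 3 agree on Qty; apply Qty→ShipID, ProdID and equate their ShipID, ProdID entries.
Rows 1 and 2 agree on ProdID; apply ProdID→ShipDate and equate their ShipDate entries.
Rows 1 and 3 agree on ProdID; apply ProdID→ShipDate and equate their ShipDate entries.
Rows 1 and 2 agree on ShipDate, WhID; apply ShipDate, WhID→Qty, ShipID and equate their Qty, ShipID entries.
Rows 1 and 4 agree on ShipID, ProdID; apply ShipID, ProdID→Qty and equate their Qty entries.
Rows 1 and 3 agree on ShipID; apply ShipID→WhID and equate their WhID entries.
Rows 1 and 4 agree on ShipID; apply ShipID→WhID and equate their WhID entries.
Row 1 is now all distinguished symbols — the join is lossless.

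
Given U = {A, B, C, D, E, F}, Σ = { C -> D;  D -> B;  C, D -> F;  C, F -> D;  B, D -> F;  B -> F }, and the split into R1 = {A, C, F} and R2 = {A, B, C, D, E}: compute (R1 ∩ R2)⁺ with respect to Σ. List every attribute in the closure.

R1 ∩ R2 = {A, C}.
C → D applies, adding D
D → B applies, adding B
C, D → F applies, adding F
Closure: {A, B, C, D, F}.

A, B, C, D, F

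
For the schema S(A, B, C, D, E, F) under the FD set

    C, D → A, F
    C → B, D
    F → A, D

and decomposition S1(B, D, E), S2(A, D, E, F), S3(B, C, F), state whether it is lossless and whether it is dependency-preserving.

Lossless test (chase): Rows 2 and 3 agree on F; apply F→A, D and equate their A, D entries. No row becomes fully distinguished — the join is lossy.
Dependency preservation: C, D → A, F; C → B, D are not contained in any single fragment, but the restricted closure of each left-hand side across the fragments still reaches the right-hand side; the remaining FDs each lie inside some fragment. All dependencies are preserved.

lossy but dependency-preserving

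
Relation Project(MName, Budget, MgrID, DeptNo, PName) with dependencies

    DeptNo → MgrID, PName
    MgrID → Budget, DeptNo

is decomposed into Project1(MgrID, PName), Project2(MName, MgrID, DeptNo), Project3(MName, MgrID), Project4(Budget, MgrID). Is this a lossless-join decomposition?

Yes

Chase test. Columns are MName, Budget, MgrID, DeptNo, PName; row i has aⱼ where attribute j ∈ Projecti, else bᵢⱼ.
Initial tableau (one row per fragment):
  row 1: b11 b12 a3 b14 a5
  row 2: a1 b22 a3 a4 b25
  row 3: a1 b32 a3 b34 b35
  row 4: b41 a2 a3 b44 b45
Rows 1 and 2 agree on MgrID; apply MgrID→Budget, DeptNo and equate their Budget, DeptNo entries.
Rows 1 and 3 agree on MgrID; apply MgrID→Budget, DeptNo and equate their Budget, DeptNo entries.
Rows 1 and 4 agree on MgrID; apply MgrID→Budget, DeptNo and equate their Budget, DeptNo entries.
Rows 1 and 2 agree on DeptNo; apply DeptNo→MgrID, PName and equate their MgrID, PName entries.
Rows 1 and 3 agree on DeptNo; apply DeptNo→MgrID, PName and equate their MgrID, PName entries.
Rows 1 and 4 agree on DeptNo; apply DeptNo→MgrID, PName and equate their MgrID, PName entries.
Row 2 is now all distinguished symbols — the join is lossless.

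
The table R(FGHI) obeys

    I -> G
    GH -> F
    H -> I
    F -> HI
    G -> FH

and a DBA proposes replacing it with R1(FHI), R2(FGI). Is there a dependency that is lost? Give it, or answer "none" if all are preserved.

none

I → G lies within R2.
GH → F: restricted closure across fragments reaches F.
H → I lies within R1.
F → HI lies within R1.
G → FH: restricted closure across fragments reaches FH.
Every dependency is enforceable on the fragments, so the decomposition is dependency-preserving.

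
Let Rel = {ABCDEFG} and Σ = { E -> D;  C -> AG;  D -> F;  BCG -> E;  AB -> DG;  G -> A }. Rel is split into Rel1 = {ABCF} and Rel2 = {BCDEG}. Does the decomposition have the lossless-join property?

Common attributes: Rel1 ∩ Rel2 = {BC}.
Closure of {BC}: C → AG applies, adding AG; BCG → E applies, adding E; AB → DG applies, adding D; D → F applies, adding F. So (BC)⁺ = {ABCDEFG}.
This closure contains every attribute of Rel1, so Rel1 ∩ Rel2 → Rel1. The join is lossless.

Yes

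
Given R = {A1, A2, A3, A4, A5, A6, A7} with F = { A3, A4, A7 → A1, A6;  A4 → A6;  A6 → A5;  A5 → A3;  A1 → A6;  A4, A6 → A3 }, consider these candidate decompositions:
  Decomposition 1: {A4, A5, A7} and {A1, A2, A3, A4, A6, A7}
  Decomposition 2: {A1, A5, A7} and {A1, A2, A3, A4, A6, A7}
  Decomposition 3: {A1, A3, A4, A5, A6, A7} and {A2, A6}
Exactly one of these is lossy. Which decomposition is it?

Decomposition 1: common = {A4, A7}, closure = {A1, A3, A4, A5, A6, A7} → lossless.
Decomposition 2: common = {A1, A7}, closure = {A1, A3, A5, A6, A7} → lossless.
Decomposition 3: common = {A6}, closure = {A3, A5, A6} → lossy.

Decomposition 3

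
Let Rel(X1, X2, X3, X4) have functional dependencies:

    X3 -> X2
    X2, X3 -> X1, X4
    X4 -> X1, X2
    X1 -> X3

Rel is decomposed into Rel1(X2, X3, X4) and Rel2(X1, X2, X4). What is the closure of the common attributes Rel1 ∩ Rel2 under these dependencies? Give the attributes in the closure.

Rel1 ∩ Rel2 = {X2, X4}.
X4 → X1, X2 applies, adding X1
X1 → X3 applies, adding X3
Closure: {X1, X2, X3, X4}.

X1, X2, X3, X4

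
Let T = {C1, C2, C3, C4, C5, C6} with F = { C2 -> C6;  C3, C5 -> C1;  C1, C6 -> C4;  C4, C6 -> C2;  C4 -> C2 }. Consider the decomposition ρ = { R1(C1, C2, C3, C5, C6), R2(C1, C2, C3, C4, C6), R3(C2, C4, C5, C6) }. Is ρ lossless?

Yes

Chase test. Columns are C1, C2, C3, C4, C5, C6; row i has aⱼ where attribute j ∈ Ri, else bᵢⱼ.
Initial tableau (one row per fragment):
  row 1: a1 a2 a3 b14 a5 a6
  row 2: a1 a2 a3 a4 b25 a6
  row 3: b31 a2 b33 a4 a5 a6
Rows 1 and 2 agree on C1, C6; apply C1, C6→C4 and equate their C4 entries.
Row 1 is now all distinguished symbols — the join is lossless.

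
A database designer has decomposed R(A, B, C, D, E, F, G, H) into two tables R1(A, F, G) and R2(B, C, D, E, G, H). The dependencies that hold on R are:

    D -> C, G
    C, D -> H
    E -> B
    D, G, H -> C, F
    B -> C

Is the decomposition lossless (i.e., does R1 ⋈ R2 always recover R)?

No

Common attributes: R1 ∩ R2 = {G}.
No dependency enlarges {G}, so (G)⁺ = {G}.
The closure contains neither all of R1 = {A, F, G} nor all of R2 = {B, C, D, E, G, H}, so the common attributes are not a superkey of either fragment. The join is lossy.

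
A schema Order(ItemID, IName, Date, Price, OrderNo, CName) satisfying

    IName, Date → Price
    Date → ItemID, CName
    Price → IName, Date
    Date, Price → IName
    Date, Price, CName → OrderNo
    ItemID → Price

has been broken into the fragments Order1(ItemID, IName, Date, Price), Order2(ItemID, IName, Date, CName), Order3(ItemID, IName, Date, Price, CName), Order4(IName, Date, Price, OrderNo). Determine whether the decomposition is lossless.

Chase test. Columns are ItemID, IName, Date, Price, OrderNo, CName; row i has aⱼ where attribute j ∈ Orderi, else bᵢⱼ.
Initial tableau (one row per fragment):
  row 1: a1 a2 a3 a4 b15 b16
  row 2: a1 a2 a3 b24 b25 a6
  row 3: a1 a2 a3 a4 b35 a6
  row 4: b41 a2 a3 a4 a5 b46
Rows 1 and 2 agree on IName, Date; apply IName, Date→Price and equate their Price entries.
Rows 1 and 2 agree on Date; apply Date→ItemID, CName and equate their ItemID, CName entries.
Rows 1 and 4 agree on Date; apply Date→ItemID, CName and equate their ItemID, CName entries.
Rows 1 and 2 agree on Date, Price, CName; apply Date, Price, CName→OrderNo and equate their OrderNo entries.
Rows 1 and 3 agree on Date, Price, CName; apply Date, Price, CName→OrderNo and equate their OrderNo entries.
Rows 1 and 4 agree on Date, Price, CName; apply Date, Price, CName→OrderNo and equate their OrderNo entries.
Row 1 is now all distinguished symbols — the join is lossless.

Yes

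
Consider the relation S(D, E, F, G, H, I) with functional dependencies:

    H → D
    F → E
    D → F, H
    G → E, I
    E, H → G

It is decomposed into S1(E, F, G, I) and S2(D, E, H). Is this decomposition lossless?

No

Common attributes: S1 ∩ S2 = {E}.
No dependency enlarges {E}, so (E)⁺ = {E}.
The closure contains neither all of S1 = {E, F, G, I} nor all of S2 = {D, E, H}, so the common attributes are not a superkey of either fragment. The join is lossy.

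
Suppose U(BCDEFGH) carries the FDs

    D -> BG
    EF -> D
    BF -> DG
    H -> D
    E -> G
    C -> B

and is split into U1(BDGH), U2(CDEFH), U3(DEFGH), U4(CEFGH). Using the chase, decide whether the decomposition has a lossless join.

Yes

Chase test. Columns are BCDEFGH; row i has aⱼ where attribute j ∈ Ui, else bᵢⱼ.
Initial tableau (one row per fragment):
  row 1: a1 b12 a3 b14 b15 a6 a7
  row 2: b21 a2 a3 a4 a5 b26 a7
  row 3: b31 b32 a3 a4 a5 a6 a7
  row 4: b41 a2 b43 a4 a5 a6 a7
Rows 1 and 2 agree on D; apply D→BG and equate their BG entries.
Rows 1 and 3 agree on D; apply D→BG and equate their BG entries.
Rows 2 and 4 agree on EF; apply EF→D and equate their D entries.
Rows 2 and 4 agree on C; apply C→B and equate their B entries.
Row 2 is now all distinguished symbols — the join is lossless.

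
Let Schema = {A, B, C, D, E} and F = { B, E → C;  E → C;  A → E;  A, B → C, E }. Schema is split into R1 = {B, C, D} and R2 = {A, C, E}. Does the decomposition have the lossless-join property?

Common attributes: R1 ∩ R2 = {C}.
No dependency enlarges {C}, so (C)⁺ = {C}.
The closure contains neither all of R1 = {B, C, D} nor all of R2 = {A, C, E}, so the common attributes are not a superkey of either fragment. The join is lossy.

No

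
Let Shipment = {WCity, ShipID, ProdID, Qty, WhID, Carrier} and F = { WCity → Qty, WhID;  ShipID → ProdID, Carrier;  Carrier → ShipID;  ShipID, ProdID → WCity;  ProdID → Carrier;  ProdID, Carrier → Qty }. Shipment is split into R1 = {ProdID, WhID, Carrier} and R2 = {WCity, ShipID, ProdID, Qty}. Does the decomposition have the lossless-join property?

Yes

Common attributes: R1 ∩ R2 = {ProdID}.
Closure of {ProdID}: ProdID → Carrier applies, adding Carrier; ProdID, Carrier → Qty applies, adding Qty; Carrier → ShipID applies, adding ShipID; ShipID, ProdID → WCity applies, adding WCity; WCity → Qty, WhID applies, adding WhID. So (ProdID)⁺ = {WCity, ShipID, ProdID, Qty, WhID, Carrier}.
This closure contains every attribute of R1, so R1 ∩ R2 → R1. The join is lossless.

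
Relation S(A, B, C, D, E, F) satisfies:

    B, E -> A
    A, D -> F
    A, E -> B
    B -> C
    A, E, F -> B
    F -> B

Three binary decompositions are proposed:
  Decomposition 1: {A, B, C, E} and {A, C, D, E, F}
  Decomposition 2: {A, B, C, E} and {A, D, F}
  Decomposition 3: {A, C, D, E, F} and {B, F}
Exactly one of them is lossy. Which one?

Decomposition 2

Decomposition 1: common = {A, C, E}, closure = {A, B, C, E} → lossless.
Decomposition 2: common = {A}, closure = {A} → lossy.
Decomposition 3: common = {F}, closure = {B, C, F} → lossless.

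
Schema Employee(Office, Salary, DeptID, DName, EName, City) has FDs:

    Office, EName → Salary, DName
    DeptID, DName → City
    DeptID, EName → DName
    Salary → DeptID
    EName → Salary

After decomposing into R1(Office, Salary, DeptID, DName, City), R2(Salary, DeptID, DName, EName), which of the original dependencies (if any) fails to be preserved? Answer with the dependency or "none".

Office, EName → Salary, DName: restricted closure across fragments reaches Salary, DName.
DeptID, DName → City lies within R1.
DeptID, EName → DName lies within R2.
Salary → DeptID lies within R1.
EName → Salary lies within R2.
Every dependency is enforceable on the fragments, so the decomposition is dependency-preserving.

none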